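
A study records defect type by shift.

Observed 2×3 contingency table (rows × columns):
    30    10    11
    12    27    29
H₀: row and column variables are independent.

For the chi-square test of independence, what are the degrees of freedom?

df = (r−1)(c−1) = (2−1)·(3−1) = 2

degrees of freedom = 2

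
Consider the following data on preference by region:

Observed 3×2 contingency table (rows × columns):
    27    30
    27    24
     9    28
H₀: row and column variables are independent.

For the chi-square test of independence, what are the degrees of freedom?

df = (r−1)(c−1) = (3−1)·(2−1) = 2

degrees of freedom = 2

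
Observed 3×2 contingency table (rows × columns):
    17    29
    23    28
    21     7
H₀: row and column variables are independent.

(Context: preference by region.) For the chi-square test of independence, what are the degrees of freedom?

df = (r−1)(c−1) = (3−1)·(2−1) = 2

degrees of freedom = 2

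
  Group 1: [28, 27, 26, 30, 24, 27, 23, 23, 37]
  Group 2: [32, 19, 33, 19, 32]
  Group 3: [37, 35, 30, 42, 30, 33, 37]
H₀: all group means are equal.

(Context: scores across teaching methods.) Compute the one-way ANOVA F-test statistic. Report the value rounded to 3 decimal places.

Group means [27.22, 27.00, 34.86], grand mean 29.714
SSB = Σnᵢ(x̄ᵢ−x̄)² = 277.873; SSW = ΣΣ(x−x̄ᵢ)² = 476.413
MSB = 277.873/2 = 138.9365; MSW = 476.413/18 = 26.4674
F = MSB/MSW = 5.2494
df = (2, 18)

test statistic = 5.249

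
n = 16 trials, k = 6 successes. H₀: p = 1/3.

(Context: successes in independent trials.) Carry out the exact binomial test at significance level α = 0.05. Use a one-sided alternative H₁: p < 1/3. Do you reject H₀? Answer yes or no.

reject H₀: no

Exact binomial: n=16, k=6, p₀=1/3=0.3333
P(X≤6) from Σ C(n,i)·p₀^i·(1−p₀)^(n−i)
p-value (one-sided, H₁ less) = 0.73743
At α=0.05: p ≥ α → fail to reject H₀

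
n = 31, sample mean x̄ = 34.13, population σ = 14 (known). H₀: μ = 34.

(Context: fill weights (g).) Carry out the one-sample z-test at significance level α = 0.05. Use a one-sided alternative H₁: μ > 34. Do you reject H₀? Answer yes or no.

reject H₀: no

SE = σ/√n = 14/√31 = 2.5145
z = (x̄−μ₀)/SE = (34.13−34)/2.5145 = 0.0517
p-value (one-sided, H₁ greater) = 0.47938
At α=0.05: p ≥ α → fail to reject H₀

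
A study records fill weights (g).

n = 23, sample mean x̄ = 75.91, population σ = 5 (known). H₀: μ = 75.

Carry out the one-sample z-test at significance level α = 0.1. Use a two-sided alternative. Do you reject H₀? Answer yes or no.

reject H₀: no

SE = σ/√n = 5/√23 = 1.0426
z = (x̄−μ₀)/SE = (75.91−75)/1.0426 = 0.8728
p-value (two-sided) = 0.38275
At α=0.1: p ≥ α → fail to reject H₀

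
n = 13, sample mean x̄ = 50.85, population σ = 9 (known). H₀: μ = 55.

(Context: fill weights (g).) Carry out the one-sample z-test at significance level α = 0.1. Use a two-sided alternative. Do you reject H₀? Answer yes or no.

reject H₀: yes

SE = σ/√n = 9/√13 = 2.4962
z = (x̄−μ₀)/SE = (50.85−55)/2.4962 = -1.6626
p-value (two-sided) = 0.09640
At α=0.1: p < α → reject H₀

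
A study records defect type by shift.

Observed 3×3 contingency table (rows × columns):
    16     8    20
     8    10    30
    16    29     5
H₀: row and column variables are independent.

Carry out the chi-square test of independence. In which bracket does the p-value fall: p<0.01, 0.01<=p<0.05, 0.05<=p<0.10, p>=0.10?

Row totals [44, 48, 50], col totals [40, 47, 55], n=142
χ² = (16−12.39)²/12.39 + (8−14.56)²/14.56 + (20−17.04)²/17.04 + (8−13.52)²/13.52 + (10−15.89)²/15.89 + (30−18.59)²/18.59 + (16−14.08)²/14.08 + (29−16.55)²/16.55 + (5−19.37)²/19.37 = 36.2417
df = 4
p-value (upper-tail) = 0.00000
→ bracket: p<0.01

p-value bracket: p<0.01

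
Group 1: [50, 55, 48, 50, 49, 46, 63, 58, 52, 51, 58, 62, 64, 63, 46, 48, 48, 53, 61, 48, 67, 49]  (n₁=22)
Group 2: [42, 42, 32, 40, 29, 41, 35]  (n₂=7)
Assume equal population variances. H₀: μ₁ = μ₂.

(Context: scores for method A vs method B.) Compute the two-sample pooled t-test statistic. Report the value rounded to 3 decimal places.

test statistic = 6.017

x̄₁=54.045, s₁=6.708, n₁=22
x̄₂=37.286, s₂=5.282, n₂=7
s_p² = [21·6.708² + 6·5.282²]/27 = 41.1994
SE = √(s_p²·(1/22+1/7)) = 2.7854
t = (54.045−37.286)/2.7854 = 6.0170
df = 27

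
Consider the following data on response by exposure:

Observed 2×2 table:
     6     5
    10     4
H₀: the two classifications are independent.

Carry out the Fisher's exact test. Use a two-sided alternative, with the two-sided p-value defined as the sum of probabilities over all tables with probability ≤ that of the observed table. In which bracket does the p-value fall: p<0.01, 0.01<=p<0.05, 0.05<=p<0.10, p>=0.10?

Margins: r₁=11, r₂=14, c₁=16, c₂=9, n=25
p_obs = C(11,6)·C(14,10)/C(25,16); sum pmf over tables with pmf ≤ p_obs
p-value (two-sided) = 0.43408
→ bracket: p>=0.10

p-value bracket: p>=0.10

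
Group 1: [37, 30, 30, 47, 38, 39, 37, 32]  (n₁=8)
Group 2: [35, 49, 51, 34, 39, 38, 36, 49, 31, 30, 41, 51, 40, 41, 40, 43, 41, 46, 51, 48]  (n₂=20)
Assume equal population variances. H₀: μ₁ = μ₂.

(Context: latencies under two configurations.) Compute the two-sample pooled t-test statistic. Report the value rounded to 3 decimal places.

x̄₁=36.250, s₁=5.651, n₁=8
x̄₂=41.700, s₂=6.658, n₂=20
s_p² = [7·5.651² + 19·6.658²]/26 = 40.9885
SE = √(s_p²·(1/8+1/20)) = 2.6782
t = (36.250−41.700)/2.6782 = -2.0349
df = 26

test statistic = -2.035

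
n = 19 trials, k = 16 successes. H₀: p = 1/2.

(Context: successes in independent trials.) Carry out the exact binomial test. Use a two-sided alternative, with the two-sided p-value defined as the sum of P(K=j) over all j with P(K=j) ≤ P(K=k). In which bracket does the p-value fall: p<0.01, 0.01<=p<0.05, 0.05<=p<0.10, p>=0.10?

Exact binomial: n=19, k=16, p₀=1/2=0.5000
P(X=j) = C(n,j)·p₀^j·(1−p₀)^(n−j); p = Σ P(X=j) over j with P(X=j) ≤ P(X=16)
p-value (two-sided) = 0.00443
→ bracket: p<0.01

p-value bracket: p<0.01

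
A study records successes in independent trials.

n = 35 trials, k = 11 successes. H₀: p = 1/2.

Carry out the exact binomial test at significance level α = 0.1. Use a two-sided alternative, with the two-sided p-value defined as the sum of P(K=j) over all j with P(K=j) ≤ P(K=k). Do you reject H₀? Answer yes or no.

reject H₀: yes

Exact binomial: n=35, k=11, p₀=1/2=0.5000
P(X=j) = C(n,j)·p₀^j·(1−p₀)^(n−j); p = Σ P(X=j) over j with P(X=j) ≤ P(X=11)
p-value (two-sided) = 0.04096
At α=0.1: p < α → reject H₀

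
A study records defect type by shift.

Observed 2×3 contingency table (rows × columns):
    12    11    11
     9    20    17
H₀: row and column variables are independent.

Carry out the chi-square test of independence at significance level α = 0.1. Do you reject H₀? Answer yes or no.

Row totals [34, 46], col totals [21, 31, 28], n=80
χ² = (12−8.93)²/8.93 + (11−13.18)²/13.18 + (11−11.90)²/11.90 + (9−12.07)²/12.07 + (20−17.82)²/17.82 + (17−16.10)²/16.10 = 2.5854
df = 2
p-value (upper-tail) = 0.27453
At α=0.1: p ≥ α → fail to reject H₀

reject H₀: no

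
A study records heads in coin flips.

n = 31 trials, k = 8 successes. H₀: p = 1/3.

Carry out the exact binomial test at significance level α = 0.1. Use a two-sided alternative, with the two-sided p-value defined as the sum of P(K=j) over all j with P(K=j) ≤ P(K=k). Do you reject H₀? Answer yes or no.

Exact binomial: n=31, k=8, p₀=1/3=0.3333
P(X=j) = C(n,j)·p₀^j·(1−p₀)^(n−j); p = Σ P(X=j) over j with P(X=j) ≤ P(X=8)
p-value (two-sided) = 0.44899
At α=0.1: p ≥ α → fail to reject H₀

reject H₀: no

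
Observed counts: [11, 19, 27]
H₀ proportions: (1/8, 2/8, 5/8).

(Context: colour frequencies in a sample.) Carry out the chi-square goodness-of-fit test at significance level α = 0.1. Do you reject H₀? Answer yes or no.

reject H₀: yes

n = 57; E_i = n·p_i = [7.12, 14.25, 35.62]
χ² = (11−7.12)²/7.12 + (19−14.25)²/14.25 + (27−35.62)²/35.62 = 5.7789
df = 2
p-value (upper-tail) = 0.05561
At α=0.1: p < α → reject H₀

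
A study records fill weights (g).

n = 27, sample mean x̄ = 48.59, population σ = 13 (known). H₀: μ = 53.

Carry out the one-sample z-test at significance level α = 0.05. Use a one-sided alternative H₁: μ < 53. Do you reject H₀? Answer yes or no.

reject H₀: yes

SE = σ/√n = 13/√27 = 2.5019
z = (x̄−μ₀)/SE = (48.59−53)/2.5019 = -1.7627
p-value (one-sided, H₁ less) = 0.03898
At α=0.05: p < α → reject H₀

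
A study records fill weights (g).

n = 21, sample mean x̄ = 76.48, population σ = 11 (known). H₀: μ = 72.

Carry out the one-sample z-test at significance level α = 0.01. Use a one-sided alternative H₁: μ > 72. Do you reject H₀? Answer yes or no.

reject H₀: no

SE = σ/√n = 11/√21 = 2.4004
z = (x̄−μ₀)/SE = (76.48−72)/2.4004 = 1.8664
p-value (one-sided, H₁ greater) = 0.03100
At α=0.01: p ≥ α → fail to reject H₀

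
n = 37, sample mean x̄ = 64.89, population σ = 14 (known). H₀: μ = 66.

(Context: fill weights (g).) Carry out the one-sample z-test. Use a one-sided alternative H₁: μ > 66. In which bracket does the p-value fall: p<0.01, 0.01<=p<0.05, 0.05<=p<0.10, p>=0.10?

p-value bracket: p>=0.10

SE = σ/√n = 14/√37 = 2.3016
z = (x̄−μ₀)/SE = (64.89−66)/2.3016 = -0.4823
p-value (one-sided, H₁ greater) = 0.68520
→ bracket: p>=0.10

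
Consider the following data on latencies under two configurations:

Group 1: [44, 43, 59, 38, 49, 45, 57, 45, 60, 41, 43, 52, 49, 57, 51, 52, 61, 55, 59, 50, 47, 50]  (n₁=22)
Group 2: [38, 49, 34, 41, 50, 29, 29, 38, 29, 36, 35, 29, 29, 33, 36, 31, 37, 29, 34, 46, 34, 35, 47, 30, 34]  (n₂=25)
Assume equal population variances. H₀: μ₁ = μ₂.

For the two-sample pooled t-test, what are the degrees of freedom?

degrees of freedom = 45

df = n₁ + n₂ − 2 = 22 + 25 − 2 = 45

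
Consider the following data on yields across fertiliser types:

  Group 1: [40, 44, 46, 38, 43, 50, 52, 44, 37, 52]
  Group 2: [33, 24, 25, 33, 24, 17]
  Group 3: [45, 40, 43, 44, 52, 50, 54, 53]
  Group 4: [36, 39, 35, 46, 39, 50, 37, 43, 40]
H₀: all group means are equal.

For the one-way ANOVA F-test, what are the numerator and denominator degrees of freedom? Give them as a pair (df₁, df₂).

k = 4 groups, N = 33 total
df = (k−1, N−k) = (4−1, 33−4) = (3, 29)

degrees of freedom = [3, 29]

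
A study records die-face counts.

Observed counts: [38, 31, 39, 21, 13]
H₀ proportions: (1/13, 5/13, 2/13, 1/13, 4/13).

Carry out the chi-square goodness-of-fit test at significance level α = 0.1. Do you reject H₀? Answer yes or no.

n = 142; E_i = n·p_i = [10.92, 54.62, 21.85, 10.92, 43.69]
χ² = (38−10.92)²/10.92 + (31−54.62)²/54.62 + (39−21.85)²/21.85 + (21−10.92)²/10.92 + (13−43.69)²/43.69 = 121.6574
df = 4
p-value (upper-tail) = 0.00000
At α=0.1: p < α → reject H₀

reject H₀: yes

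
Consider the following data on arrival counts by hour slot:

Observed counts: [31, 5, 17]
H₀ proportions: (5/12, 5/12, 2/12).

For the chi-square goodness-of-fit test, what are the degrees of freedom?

df = k − 1 = 3 − 1 = 2

degrees of freedom = 2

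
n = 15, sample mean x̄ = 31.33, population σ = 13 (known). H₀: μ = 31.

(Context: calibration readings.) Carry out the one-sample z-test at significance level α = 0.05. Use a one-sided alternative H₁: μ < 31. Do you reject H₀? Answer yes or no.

reject H₀: no

SE = σ/√n = 13/√15 = 3.3566
z = (x̄−μ₀)/SE = (31.33−31)/3.3566 = 0.0983
p-value (one-sided, H₁ less) = 0.53916
At α=0.05: p ≥ α → fail to reject H₀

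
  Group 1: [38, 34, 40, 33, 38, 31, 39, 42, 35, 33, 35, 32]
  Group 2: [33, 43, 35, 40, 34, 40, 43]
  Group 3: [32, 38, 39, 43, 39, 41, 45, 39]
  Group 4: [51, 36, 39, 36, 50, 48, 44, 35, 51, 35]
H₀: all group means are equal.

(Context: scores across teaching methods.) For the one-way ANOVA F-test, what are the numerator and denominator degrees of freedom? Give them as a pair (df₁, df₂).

degrees of freedom = [3, 33]

k = 4 groups, N = 37 total
df = (k−1, N−k) = (4−1, 37−4) = (3, 33)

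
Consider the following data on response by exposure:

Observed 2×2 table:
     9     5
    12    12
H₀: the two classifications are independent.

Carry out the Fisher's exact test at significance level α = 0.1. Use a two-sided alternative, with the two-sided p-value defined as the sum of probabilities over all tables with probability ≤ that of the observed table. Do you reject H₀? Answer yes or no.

reject H₀: no

Margins: r₁=14, r₂=24, c₁=21, c₂=17, n=38
p_obs = C(14,9)·C(24,12)/C(38,21); sum pmf over tables with pmf ≤ p_obs
p-value (two-sided) = 0.50568
At α=0.1: p ≥ α → fail to reject H₀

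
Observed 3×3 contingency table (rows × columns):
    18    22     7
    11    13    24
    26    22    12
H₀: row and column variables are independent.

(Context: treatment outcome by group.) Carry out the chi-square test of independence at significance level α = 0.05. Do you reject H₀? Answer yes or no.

reject H₀: yes

Row totals [47, 48, 60], col totals [55, 57, 43], n=155
χ² = (18−16.68)²/16.68 + (22−17.28)²/17.28 + (7−13.04)²/13.04 + (11−17.03)²/17.03 + (13−17.65)²/17.65 + (24−13.32)²/13.32 + (26−21.29)²/21.29 + (22−22.06)²/22.06 + (12−16.65)²/16.65 = 18.4610
df = 4
p-value (upper-tail) = 0.00100
At α=0.05: p < α → reject H₀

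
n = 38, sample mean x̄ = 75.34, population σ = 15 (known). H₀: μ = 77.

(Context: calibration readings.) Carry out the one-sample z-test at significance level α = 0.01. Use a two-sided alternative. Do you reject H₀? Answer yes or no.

reject H₀: no

SE = σ/√n = 15/√38 = 2.4333
z = (x̄−μ₀)/SE = (75.34−77)/2.4333 = -0.6822
p-value (two-sided) = 0.49512
At α=0.01: p ≥ α → fail to reject H₀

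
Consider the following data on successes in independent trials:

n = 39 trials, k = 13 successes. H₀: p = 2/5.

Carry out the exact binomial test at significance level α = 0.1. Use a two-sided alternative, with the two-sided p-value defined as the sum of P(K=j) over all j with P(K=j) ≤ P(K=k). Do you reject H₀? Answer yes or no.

Exact binomial: n=39, k=13, p₀=2/5=0.4000
P(X=j) = C(n,j)·p₀^j·(1−p₀)^(n−j); p = Σ P(X=j) over j with P(X=j) ≤ P(X=13)
p-value (two-sided) = 0.41968
At α=0.1: p ≥ α → fail to reject H₀

reject H₀: no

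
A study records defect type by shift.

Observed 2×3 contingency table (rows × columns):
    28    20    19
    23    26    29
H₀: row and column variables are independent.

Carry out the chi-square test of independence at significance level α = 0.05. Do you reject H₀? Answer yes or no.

Row totals [67, 78], col totals [51, 46, 48], n=145
χ² = (28−23.57)²/23.57 + (20−21.26)²/21.26 + (19−22.18)²/22.18 + (23−27.43)²/27.43 + (26−24.74)²/24.74 + (29−25.82)²/25.82 = 2.5363
df = 2
p-value (upper-tail) = 0.28136
At α=0.05: p ≥ α → fail to reject H₀

reject H₀: no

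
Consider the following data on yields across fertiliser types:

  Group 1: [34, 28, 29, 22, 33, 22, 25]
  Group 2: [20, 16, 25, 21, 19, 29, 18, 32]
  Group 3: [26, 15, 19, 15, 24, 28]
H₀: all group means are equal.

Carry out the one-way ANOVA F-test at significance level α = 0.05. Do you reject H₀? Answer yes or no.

reject H₀: no

Group means [27.57, 22.50, 21.17], grand mean 23.810
SSB = Σnᵢ(x̄ᵢ−x̄)² = 154.690; SSW = ΣΣ(x−x̄ᵢ)² = 522.548
MSB = 154.690/2 = 77.3452; MSW = 522.548/18 = 29.0304
F = MSB/MSW = 2.6643
df = (2, 18)
p-value (upper-tail) = 0.09693
At α=0.05: p ≥ α → fail to reject H₀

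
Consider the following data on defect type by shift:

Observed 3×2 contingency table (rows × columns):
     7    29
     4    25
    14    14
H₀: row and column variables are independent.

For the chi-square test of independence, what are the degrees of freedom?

degrees of freedom = 2

df = (r−1)(c−1) = (3−1)·(2−1) = 2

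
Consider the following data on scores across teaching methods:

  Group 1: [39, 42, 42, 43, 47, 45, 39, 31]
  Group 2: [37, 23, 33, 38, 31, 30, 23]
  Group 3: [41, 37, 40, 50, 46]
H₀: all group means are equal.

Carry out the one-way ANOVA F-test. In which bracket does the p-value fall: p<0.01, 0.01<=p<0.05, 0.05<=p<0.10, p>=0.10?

Group means [41.00, 30.71, 42.80], grand mean 37.850
SSB = Σnᵢ(x̄ᵢ−x̄)² = 558.321; SSW = ΣΣ(x−x̄ᵢ)² = 490.229
MSB = 558.321/2 = 279.1607; MSW = 490.229/17 = 28.8370
F = MSB/MSW = 9.6807
df = (2, 17)
p-value (upper-tail) = 0.00156
→ bracket: p<0.01

p-value bracket: p<0.01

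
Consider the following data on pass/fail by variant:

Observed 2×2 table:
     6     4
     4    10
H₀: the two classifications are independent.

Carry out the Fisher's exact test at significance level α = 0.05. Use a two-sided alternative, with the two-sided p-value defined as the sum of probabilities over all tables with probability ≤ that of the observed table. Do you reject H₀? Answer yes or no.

Margins: r₁=10, r₂=14, c₁=10, c₂=14, n=24
p_obs = C(10,6)·C(14,4)/C(24,10); sum pmf over tables with pmf ≤ p_obs
p-value (two-sided) = 0.21123
At α=0.05: p ≥ α → fail to reject H₀

reject H₀: no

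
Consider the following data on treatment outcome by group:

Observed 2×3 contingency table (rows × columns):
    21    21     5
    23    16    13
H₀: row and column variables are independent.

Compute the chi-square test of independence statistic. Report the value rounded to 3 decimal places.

test statistic = 4.080

Row totals [47, 52], col totals [44, 37, 18], n=99
χ² = (21−20.89)²/20.89 + (21−17.57)²/17.57 + (5−8.55)²/8.55 + (23−23.11)²/23.11 + (16−19.43)²/19.43 + (13−9.45)²/9.45 = 4.0800
df = 2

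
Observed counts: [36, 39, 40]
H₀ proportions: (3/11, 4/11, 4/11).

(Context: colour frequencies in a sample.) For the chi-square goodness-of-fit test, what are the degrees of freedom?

degrees of freedom = 2

df = k − 1 = 3 − 1 = 2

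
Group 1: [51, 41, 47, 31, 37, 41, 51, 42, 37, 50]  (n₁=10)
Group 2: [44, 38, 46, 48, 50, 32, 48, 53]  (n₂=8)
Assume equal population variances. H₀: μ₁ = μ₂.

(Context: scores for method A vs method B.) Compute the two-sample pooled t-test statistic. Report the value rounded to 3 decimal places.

x̄₁=42.800, s₁=6.812, n₁=10
x̄₂=44.875, s₂=6.833, n₂=8
s_p² = [9·6.812² + 7·6.833²]/16 = 46.5297
SE = √(s_p²·(1/10+1/8)) = 3.2356
t = (42.800−44.875)/3.2356 = -0.6413
df = 16

test statistic = -0.641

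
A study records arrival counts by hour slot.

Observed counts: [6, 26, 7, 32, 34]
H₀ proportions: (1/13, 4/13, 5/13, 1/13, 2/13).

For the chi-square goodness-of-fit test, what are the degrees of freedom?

df = k − 1 = 5 − 1 = 4

degrees of freedom = 4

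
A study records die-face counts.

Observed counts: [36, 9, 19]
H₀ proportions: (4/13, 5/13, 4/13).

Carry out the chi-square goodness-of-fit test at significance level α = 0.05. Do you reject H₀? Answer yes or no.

reject H₀: yes

n = 64; E_i = n·p_i = [19.69, 24.62, 19.69]
χ² = (36−19.69)²/19.69 + (9−24.62)²/24.62 + (19−19.69)²/19.69 = 23.4352
df = 2
p-value (upper-tail) = 0.00001
At α=0.05: p < α → reject H₀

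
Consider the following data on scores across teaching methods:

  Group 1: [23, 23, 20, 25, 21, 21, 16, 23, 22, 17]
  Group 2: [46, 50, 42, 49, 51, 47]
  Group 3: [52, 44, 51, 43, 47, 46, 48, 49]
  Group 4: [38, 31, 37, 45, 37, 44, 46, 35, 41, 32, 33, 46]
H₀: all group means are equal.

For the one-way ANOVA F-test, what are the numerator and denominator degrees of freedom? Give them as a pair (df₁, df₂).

degrees of freedom = [3, 32]

k = 4 groups, N = 36 total
df = (k−1, N−k) = (4−1, 36−4) = (3, 32)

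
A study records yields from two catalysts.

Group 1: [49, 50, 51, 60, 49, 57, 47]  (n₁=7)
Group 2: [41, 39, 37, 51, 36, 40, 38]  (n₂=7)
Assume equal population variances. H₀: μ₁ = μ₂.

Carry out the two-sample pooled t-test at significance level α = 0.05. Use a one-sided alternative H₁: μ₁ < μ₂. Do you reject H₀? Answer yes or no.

x̄₁=51.857, s₁=4.776, n₁=7
x̄₂=40.286, s₂=5.024, n₂=7
s_p² = [6·4.776² + 6·5.024²]/12 = 24.0238
SE = √(s_p²·(1/7+1/7)) = 2.6199
t = (51.857−40.286)/2.6199 = 4.4167
df = 12
p-value (one-sided, H₁ less) = 0.99958
At α=0.05: p ≥ α → fail to reject H₀

reject H₀: no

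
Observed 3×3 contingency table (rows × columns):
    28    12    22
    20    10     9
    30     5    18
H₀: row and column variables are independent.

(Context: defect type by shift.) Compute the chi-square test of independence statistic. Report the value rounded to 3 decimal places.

test statistic = 5.580

Row totals [62, 39, 53], col totals [78, 27, 49], n=154
χ² = (28−31.40)²/31.40 + (12−10.87)²/10.87 + (22−19.73)²/19.73 + (20−19.75)²/19.75 + (10−6.84)²/6.84 + (9−12.41)²/12.41 + (30−26.84)²/26.84 + (5−9.29)²/9.29 + (18−16.86)²/16.86 = 5.5804
df = 4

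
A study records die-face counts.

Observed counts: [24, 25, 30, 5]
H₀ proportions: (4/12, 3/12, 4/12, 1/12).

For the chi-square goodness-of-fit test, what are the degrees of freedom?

degrees of freedom = 3

df = k − 1 = 4 − 1 = 3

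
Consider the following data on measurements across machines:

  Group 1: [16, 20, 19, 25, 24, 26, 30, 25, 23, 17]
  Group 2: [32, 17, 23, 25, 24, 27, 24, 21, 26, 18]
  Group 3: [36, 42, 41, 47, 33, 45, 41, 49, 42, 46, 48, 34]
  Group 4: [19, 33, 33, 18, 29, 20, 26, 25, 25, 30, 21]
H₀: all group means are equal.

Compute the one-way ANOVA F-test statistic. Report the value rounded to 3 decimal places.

test statistic = 38.991

Group means [22.50, 23.70, 42.00, 25.36], grand mean 28.953
SSB = Σnᵢ(x̄ᵢ−x̄)² = 2876.762; SSW = ΣΣ(x−x̄ᵢ)² = 959.145
MSB = 2876.762/3 = 958.9205; MSW = 959.145/39 = 24.5935
F = MSB/MSW = 38.9909
df = (3, 39)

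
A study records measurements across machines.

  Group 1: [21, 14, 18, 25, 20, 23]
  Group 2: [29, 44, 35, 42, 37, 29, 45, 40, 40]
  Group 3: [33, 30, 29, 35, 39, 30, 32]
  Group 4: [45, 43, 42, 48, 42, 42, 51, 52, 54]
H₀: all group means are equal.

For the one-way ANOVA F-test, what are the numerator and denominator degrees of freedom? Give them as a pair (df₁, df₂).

k = 4 groups, N = 31 total
df = (k−1, N−k) = (4−1, 31−4) = (3, 27)

degrees of freedom = [3, 27]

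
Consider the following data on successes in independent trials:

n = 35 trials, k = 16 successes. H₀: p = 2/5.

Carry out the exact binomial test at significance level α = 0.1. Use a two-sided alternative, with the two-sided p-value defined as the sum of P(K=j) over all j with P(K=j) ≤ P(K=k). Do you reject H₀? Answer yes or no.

Exact binomial: n=35, k=16, p₀=2/5=0.4000
P(X=j) = C(n,j)·p₀^j·(1−p₀)^(n−j); p = Σ P(X=j) over j with P(X=j) ≤ P(X=16)
p-value (two-sided) = 0.49491
At α=0.1: p ≥ α → fail to reject H₀

reject H₀: no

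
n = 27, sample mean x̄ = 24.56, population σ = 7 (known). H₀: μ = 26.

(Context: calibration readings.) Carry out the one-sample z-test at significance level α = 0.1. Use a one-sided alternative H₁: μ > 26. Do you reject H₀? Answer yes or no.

reject H₀: no

SE = σ/√n = 7/√27 = 1.3472
z = (x̄−μ₀)/SE = (24.56−26)/1.3472 = -1.0689
p-value (one-sided, H₁ greater) = 0.85745
At α=0.1: p ≥ α → fail to reject H₀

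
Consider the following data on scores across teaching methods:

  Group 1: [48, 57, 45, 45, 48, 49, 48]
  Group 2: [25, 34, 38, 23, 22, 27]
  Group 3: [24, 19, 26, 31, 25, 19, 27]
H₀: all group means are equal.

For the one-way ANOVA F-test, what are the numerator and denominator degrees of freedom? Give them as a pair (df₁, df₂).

k = 3 groups, N = 20 total
df = (k−1, N−k) = (3−1, 20−3) = (2, 17)

degrees of freedom = [2, 17]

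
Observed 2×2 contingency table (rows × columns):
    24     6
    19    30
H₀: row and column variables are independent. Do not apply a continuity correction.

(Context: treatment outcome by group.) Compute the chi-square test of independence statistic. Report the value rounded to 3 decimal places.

Row totals [30, 49], col totals [43, 36], n=79
χ² = (24−16.33)²/16.33 + (6−13.67)²/13.67 + (19−26.67)²/26.67 + (30−22.33)²/22.33 = 12.7492
df = 1

test statistic = 12.749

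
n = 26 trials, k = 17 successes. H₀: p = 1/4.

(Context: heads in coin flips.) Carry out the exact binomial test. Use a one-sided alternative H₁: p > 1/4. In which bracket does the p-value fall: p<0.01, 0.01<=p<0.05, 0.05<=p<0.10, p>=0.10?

Exact binomial: n=26, k=17, p₀=1/4=0.2500
P(X≥17) from Σ C(n,i)·p₀^i·(1−p₀)^(n−i)
p-value (one-sided, H₁ greater) = 0.00002
→ bracket: p<0.01

p-value bracket: p<0.01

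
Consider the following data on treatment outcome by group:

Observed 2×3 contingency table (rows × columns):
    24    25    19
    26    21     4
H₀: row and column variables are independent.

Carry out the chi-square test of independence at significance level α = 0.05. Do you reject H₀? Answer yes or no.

Row totals [68, 51], col totals [50, 46, 23], n=119
χ² = (24−28.57)²/28.57 + (25−26.29)²/26.29 + (19−13.14)²/13.14 + (26−21.43)²/21.43 + (21−19.71)²/19.71 + (4−9.86)²/9.86 = 7.9440
df = 2
p-value (upper-tail) = 0.01884
At α=0.05: p < α → reject H₀

reject H₀: yes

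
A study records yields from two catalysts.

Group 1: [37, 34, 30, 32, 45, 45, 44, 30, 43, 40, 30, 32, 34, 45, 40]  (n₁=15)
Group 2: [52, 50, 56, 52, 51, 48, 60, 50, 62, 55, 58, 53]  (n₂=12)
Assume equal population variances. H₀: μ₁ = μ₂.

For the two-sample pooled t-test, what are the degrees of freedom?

degrees of freedom = 25

df = n₁ + n₂ − 2 = 15 + 12 − 2 = 25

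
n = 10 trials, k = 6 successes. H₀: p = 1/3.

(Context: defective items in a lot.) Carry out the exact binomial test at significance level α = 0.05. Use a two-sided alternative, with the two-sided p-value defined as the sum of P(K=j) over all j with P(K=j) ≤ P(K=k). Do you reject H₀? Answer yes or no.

Exact binomial: n=10, k=6, p₀=1/3=0.3333
P(X=j) = C(n,j)·p₀^j·(1−p₀)^(n−j); p = Σ P(X=j) over j with P(X=j) ≤ P(X=6)
p-value (two-sided) = 0.09391
At α=0.05: p ≥ α → fail to reject H₀

reject H₀: no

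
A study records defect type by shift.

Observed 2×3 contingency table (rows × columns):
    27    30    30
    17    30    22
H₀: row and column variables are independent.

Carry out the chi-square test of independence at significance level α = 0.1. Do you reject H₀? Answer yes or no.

reject H₀: no

Row totals [87, 69], col totals [44, 60, 52], n=156
χ² = (27−24.54)²/24.54 + (30−33.46)²/33.46 + (30−29.00)²/29.00 + (17−19.46)²/19.46 + (30−26.54)²/26.54 + (22−23.00)²/23.00 = 1.4458
df = 2
p-value (upper-tail) = 0.48534
At α=0.1: p ≥ α → fail to reject H₀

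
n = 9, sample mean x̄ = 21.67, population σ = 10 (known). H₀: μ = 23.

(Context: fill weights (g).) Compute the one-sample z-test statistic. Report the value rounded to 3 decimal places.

test statistic = -0.399

SE = σ/√n = 10/√9 = 3.3333
z = (x̄−μ₀)/SE = (21.67−23)/3.3333 = -0.3990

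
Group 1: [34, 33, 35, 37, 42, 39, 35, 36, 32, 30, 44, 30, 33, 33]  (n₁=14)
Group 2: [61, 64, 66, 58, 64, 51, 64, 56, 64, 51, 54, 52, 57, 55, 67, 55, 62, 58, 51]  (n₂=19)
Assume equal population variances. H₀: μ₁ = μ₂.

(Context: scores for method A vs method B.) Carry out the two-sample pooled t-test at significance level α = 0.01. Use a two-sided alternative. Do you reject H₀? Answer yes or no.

x̄₁=35.214, s₁=4.136, n₁=14
x̄₂=58.421, s₂=5.440, n₂=19
s_p² = [13·4.136² + 18·5.440²]/31 = 24.3545
SE = √(s_p²·(1/14+1/19)) = 1.7382
t = (35.214−58.421)/1.7382 = -13.3509
df = 31
p-value (two-sided) = 0.00000
At α=0.01: p < α → reject H₀

reject H₀: yes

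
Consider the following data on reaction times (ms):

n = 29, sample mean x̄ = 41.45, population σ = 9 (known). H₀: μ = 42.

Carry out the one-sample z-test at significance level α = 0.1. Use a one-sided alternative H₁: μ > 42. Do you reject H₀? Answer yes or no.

reject H₀: no

SE = σ/√n = 9/√29 = 1.6713
z = (x̄−μ₀)/SE = (41.45−42)/1.6713 = -0.3291
p-value (one-sided, H₁ greater) = 0.62896
At α=0.1: p ≥ α → fail to reject H₀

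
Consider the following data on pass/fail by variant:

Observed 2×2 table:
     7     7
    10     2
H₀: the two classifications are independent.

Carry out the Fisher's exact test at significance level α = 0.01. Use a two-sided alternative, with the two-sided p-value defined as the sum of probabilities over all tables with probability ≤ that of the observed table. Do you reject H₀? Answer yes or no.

reject H₀: no

Margins: r₁=14, r₂=12, c₁=17, c₂=9, n=26
p_obs = C(14,7)·C(12,10)/C(26,17); sum pmf over tables with pmf ≤ p_obs
p-value (two-sided) = 0.11002
At α=0.01: p ≥ α → fail to reject H₀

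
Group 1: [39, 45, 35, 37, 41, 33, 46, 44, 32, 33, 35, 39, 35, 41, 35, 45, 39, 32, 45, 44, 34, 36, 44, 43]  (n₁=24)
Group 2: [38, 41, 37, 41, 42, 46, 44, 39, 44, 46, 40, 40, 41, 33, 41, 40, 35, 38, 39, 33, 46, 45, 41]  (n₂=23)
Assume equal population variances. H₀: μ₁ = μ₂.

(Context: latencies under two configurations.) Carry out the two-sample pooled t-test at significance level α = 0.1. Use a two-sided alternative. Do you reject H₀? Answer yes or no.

x̄₁=38.833, s₁=4.788, n₁=24
x̄₂=40.435, s₂=3.764, n₂=23
s_p² = [23·4.788² + 22·3.764²]/45 = 18.6441
SE = √(s_p²·(1/24+1/23)) = 1.2599
t = (38.833−40.435)/1.2599 = -1.2711
df = 45
p-value (two-sided) = 0.21024
At α=0.1: p ≥ α → fail to reject H₀

reject H₀: no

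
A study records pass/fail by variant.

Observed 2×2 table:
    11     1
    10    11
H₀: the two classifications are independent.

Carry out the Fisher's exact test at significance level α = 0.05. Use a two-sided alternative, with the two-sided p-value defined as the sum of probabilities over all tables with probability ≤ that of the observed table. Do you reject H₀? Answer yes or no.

Margins: r₁=12, r₂=21, c₁=21, c₂=12, n=33
p_obs = C(12,11)·C(21,10)/C(33,21); sum pmf over tables with pmf ≤ p_obs
p-value (two-sided) = 0.02197
At α=0.05: p < α → reject H₀

reject H₀: yes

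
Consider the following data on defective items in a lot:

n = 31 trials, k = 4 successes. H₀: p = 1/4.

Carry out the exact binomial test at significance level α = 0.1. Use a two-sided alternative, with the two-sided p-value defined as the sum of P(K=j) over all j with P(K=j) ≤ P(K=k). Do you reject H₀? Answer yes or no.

Exact binomial: n=31, k=4, p₀=1/4=0.2500
P(X=j) = C(n,j)·p₀^j·(1−p₀)^(n−j); p = Σ P(X=j) over j with P(X=j) ≤ P(X=4)
p-value (two-sided) = 0.14719
At α=0.1: p ≥ α → fail to reject H₀

reject H₀: no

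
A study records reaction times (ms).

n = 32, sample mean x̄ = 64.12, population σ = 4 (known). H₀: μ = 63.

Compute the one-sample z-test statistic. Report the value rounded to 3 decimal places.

test statistic = 1.584

SE = σ/√n = 4/√32 = 0.7071
z = (x̄−μ₀)/SE = (64.12−63)/0.7071 = 1.5839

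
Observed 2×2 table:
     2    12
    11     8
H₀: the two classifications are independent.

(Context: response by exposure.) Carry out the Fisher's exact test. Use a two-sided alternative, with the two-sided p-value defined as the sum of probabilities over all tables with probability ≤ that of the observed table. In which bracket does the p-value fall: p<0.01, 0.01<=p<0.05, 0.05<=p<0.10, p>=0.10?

p-value bracket: 0.01<=p<0.05

Margins: r₁=14, r₂=19, c₁=13, c₂=20, n=33
p_obs = C(14,2)·C(19,11)/C(33,13); sum pmf over tables with pmf ≤ p_obs
p-value (two-sided) = 0.01508
→ bracket: 0.01<=p<0.05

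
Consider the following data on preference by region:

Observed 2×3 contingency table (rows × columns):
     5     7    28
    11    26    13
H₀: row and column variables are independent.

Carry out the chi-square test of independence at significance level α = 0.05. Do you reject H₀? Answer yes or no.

reject H₀: yes

Row totals [40, 50], col totals [16, 33, 41], n=90
χ² = (5−7.11)²/7.11 + (7−14.67)²/14.67 + (28−18.22)²/18.22 + (11−8.89)²/8.89 + (26−18.33)²/18.33 + (13−22.78)²/22.78 = 17.7857
df = 2
p-value (upper-tail) = 0.00014
At α=0.05: p < α → reject H₀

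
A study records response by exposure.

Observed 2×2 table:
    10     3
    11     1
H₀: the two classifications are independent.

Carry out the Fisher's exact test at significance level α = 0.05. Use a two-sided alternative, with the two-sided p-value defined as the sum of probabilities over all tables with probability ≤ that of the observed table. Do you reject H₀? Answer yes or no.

reject H₀: no

Margins: r₁=13, r₂=12, c₁=21, c₂=4, n=25
p_obs = C(13,10)·C(12,11)/C(25,21); sum pmf over tables with pmf ≤ p_obs
p-value (two-sided) = 0.59304
At α=0.05: p ≥ α → fail to reject H₀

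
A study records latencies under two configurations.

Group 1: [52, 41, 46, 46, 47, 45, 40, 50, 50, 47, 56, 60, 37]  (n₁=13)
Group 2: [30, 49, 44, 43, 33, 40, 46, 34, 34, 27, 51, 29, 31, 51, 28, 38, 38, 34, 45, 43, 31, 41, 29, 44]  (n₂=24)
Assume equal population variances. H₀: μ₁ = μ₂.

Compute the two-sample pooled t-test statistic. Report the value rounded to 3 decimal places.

x̄₁=47.462, s₁=6.333, n₁=13
x̄₂=38.042, s₂=7.590, n₂=24
s_p² = [12·6.333² + 23·7.590²]/35 = 51.6054
SE = √(s_p²·(1/13+1/24)) = 2.4738
t = (47.462−38.042)/2.4738 = 3.8078
df = 35

test statistic = 3.808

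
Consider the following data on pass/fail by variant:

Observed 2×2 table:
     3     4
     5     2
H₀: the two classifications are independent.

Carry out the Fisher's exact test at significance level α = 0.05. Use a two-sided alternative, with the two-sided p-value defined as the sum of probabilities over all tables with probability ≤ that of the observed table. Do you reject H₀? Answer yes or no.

Margins: r₁=7, r₂=7, c₁=8, c₂=6, n=14
p_obs = C(7,3)·C(7,5)/C(14,8); sum pmf over tables with pmf ≤ p_obs
p-value (two-sided) = 0.59207
At α=0.05: p ≥ α → fail to reject H₀

reject H₀: no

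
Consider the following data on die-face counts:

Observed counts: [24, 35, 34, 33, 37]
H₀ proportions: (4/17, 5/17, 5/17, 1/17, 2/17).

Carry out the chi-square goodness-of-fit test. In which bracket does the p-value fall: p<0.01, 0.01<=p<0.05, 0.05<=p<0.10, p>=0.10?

n = 163; E_i = n·p_i = [38.35, 47.94, 47.94, 9.59, 19.18]
χ² = (24−38.35)²/38.35 + (35−47.94)²/47.94 + (34−47.94)²/47.94 + (33−9.59)²/9.59 + (37−19.18)²/19.18 = 86.6497
df = 4
p-value (upper-tail) = 0.00000
→ bracket: p<0.01

p-value bracket: p<0.01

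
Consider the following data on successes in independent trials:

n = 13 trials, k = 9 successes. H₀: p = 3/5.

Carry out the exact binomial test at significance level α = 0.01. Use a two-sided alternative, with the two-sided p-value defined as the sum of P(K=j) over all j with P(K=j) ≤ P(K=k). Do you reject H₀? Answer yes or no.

reject H₀: no

Exact binomial: n=13, k=9, p₀=3/5=0.6000
P(X=j) = C(n,j)·p₀^j·(1−p₀)^(n−j); p = Σ P(X=j) over j with P(X=j) ≤ P(X=9)
p-value (two-sided) = 0.58189
At α=0.01: p ≥ α → fail to reject H₀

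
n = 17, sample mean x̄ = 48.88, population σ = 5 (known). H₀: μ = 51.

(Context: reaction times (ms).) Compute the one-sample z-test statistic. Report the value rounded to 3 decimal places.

SE = σ/√n = 5/√17 = 1.2127
z = (x̄−μ₀)/SE = (48.88−51)/1.2127 = -1.7482

test statistic = -1.748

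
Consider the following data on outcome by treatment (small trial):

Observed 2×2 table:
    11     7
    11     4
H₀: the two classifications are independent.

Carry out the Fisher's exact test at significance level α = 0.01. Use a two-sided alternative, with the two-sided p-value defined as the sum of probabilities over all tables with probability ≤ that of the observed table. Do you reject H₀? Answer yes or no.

reject H₀: no

Margins: r₁=18, r₂=15, c₁=22, c₂=11, n=33
p_obs = C(18,11)·C(15,11)/C(33,22); sum pmf over tables with pmf ≤ p_obs
p-value (two-sided) = 0.71195
At α=0.01: p ≥ α → fail to reject H₀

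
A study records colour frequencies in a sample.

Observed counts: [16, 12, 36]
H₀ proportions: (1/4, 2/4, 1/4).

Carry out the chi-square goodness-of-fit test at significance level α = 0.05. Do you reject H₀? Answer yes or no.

reject H₀: yes

n = 64; E_i = n·p_i = [16.00, 32.00, 16.00]
χ² = (16−16.00)²/16.00 + (12−32.00)²/32.00 + (36−16.00)²/16.00 = 37.5000
df = 2
p-value (upper-tail) = 0.00000
At α=0.05: p < α → reject H₀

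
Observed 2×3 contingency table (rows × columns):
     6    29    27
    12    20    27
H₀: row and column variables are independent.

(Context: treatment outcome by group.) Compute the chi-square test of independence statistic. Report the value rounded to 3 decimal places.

test statistic = 3.581

Row totals [62, 59], col totals [18, 49, 54], n=121
χ² = (6−9.22)²/9.22 + (29−25.11)²/25.11 + (27−27.67)²/27.67 + (12−8.78)²/8.78 + (20−23.89)²/23.89 + (27−26.33)²/26.33 = 3.5809
df = 2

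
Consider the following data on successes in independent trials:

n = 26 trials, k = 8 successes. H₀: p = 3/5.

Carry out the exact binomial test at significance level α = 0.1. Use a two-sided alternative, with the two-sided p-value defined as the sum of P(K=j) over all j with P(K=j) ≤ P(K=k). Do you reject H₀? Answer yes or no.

Exact binomial: n=26, k=8, p₀=3/5=0.6000
P(X=j) = C(n,j)·p₀^j·(1−p₀)^(n−j); p = Σ P(X=j) over j with P(X=j) ≤ P(X=8)
p-value (two-sided) = 0.00405
At α=0.1: p < α → reject H₀

reject H₀: yes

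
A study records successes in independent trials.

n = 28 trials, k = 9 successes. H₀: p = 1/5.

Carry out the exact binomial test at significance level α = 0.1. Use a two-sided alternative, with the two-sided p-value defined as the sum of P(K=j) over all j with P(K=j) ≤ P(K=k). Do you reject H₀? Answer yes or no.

Exact binomial: n=28, k=9, p₀=1/5=0.2000
P(X=j) = C(n,j)·p₀^j·(1−p₀)^(n−j); p = Σ P(X=j) over j with P(X=j) ≤ P(X=9)
p-value (two-sided) = 0.15121
At α=0.1: p ≥ α → fail to reject H₀

reject H₀: no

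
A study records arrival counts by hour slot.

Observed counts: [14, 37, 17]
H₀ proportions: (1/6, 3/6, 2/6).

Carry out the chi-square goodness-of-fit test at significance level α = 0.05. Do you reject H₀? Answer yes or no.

reject H₀: no

n = 68; E_i = n·p_i = [11.33, 34.00, 22.67]
χ² = (14−11.33)²/11.33 + (37−34.00)²/34.00 + (17−22.67)²/22.67 = 2.3088
df = 2
p-value (upper-tail) = 0.31524
At α=0.05: p ≥ α → fail to reject H₀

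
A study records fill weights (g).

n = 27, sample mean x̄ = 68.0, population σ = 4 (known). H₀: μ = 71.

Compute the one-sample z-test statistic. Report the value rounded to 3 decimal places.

SE = σ/√n = 4/√27 = 0.7698
z = (x̄−μ₀)/SE = (68.0−71)/0.7698 = -3.8971

test statistic = -3.897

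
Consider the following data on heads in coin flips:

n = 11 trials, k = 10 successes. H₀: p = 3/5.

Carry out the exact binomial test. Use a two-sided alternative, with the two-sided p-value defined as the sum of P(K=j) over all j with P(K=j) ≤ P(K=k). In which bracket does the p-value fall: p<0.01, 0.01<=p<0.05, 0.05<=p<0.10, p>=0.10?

Exact binomial: n=11, k=10, p₀=3/5=0.6000
P(X=j) = C(n,j)·p₀^j·(1−p₀)^(n−j); p = Σ P(X=j) over j with P(X=j) ≤ P(X=10)
p-value (two-sided) = 0.05951
→ bracket: 0.05<=p<0.10

p-value bracket: 0.05<=p<0.10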